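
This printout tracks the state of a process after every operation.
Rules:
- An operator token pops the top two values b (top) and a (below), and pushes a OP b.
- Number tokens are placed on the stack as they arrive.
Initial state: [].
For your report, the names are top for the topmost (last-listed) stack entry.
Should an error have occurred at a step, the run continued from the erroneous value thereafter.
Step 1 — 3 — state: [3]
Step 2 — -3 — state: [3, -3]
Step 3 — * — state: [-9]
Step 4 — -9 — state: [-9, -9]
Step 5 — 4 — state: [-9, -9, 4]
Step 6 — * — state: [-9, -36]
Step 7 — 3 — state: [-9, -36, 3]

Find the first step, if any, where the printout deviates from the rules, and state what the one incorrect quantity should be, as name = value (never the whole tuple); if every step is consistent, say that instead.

no error

Recomputing the run from the initial state:
step 1: [3]
step 2: [3, -3]
step 3: [-9]
step 4: [-9, -9]
step 5: [-9, -9, 4]
step 6: [-9, -36]
step 7: [-9, -36, 3]
This matches the printout at every step.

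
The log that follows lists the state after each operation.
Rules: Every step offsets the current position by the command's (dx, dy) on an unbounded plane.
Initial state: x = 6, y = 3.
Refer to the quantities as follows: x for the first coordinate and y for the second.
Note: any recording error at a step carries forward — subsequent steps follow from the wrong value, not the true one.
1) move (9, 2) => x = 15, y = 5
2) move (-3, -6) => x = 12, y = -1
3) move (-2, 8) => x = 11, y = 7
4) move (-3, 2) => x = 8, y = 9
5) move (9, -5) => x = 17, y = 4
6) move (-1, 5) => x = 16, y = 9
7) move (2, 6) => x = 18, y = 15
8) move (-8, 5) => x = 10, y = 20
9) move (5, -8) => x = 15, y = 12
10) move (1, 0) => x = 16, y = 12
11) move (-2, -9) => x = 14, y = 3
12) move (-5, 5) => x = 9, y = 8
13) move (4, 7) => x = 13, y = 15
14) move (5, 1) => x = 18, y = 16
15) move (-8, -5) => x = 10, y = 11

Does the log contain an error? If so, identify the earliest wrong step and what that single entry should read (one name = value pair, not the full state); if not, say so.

step 3, x = 10

Recomputing the run from the initial state:
step 1: x = 15, y = 5
step 2: x = 12, y = -1
step 3: x = 10, y = 7
step 4: x = 7, y = 9
step 5: x = 16, y = 4
step 6: x = 15, y = 9
step 7: x = 17, y = 15
step 8: x = 9, y = 20
step 9: x = 14, y = 12
step 10: x = 15, y = 12
step 11: x = 13, y = 3
step 12: x = 8, y = 8
step 13: x = 12, y = 15
step 14: x = 17, y = 16
step 15: x = 9, y = 11
The first disagreement with the log is at step 3, where the value should be x = 10.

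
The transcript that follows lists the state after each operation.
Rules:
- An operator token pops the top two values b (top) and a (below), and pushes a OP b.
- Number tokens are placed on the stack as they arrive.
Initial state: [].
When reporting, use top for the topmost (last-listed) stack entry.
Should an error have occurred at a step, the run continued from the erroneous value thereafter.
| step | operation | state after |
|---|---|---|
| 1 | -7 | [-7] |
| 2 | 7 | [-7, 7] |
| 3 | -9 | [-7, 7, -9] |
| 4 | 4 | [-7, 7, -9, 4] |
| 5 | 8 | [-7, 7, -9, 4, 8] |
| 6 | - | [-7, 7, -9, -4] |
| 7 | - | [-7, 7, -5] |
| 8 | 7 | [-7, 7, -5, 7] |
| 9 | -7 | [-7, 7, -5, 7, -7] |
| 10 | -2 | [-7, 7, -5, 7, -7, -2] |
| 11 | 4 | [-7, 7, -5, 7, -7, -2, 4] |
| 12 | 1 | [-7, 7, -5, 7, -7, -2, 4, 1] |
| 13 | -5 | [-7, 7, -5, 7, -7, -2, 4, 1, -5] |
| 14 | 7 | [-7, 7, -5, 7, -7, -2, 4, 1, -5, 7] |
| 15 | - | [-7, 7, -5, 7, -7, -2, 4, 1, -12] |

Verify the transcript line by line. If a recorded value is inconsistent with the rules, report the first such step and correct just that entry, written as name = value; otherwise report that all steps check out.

Recomputing the run from the initial state:
step 1: [-7]
step 2: [-7, 7]
step 3: [-7, 7, -9]
step 4: [-7, 7, -9, 4]
step 5: [-7, 7, -9, 4, 8]
step 6: [-7, 7, -9, -4]
step 7: [-7, 7, -5]
step 8: [-7, 7, -5, 7]
step 9: [-7, 7, -5, 7, -7]
step 10: [-7, 7, -5, 7, -7, -2]
step 11: [-7, 7, -5, 7, -7, -2, 4]
step 12: [-7, 7, -5, 7, -7, -2, 4, 1]
step 13: [-7, 7, -5, 7, -7, -2, 4, 1, -5]
step 14: [-7, 7, -5, 7, -7, -2, 4, 1, -5, 7]
step 15: [-7, 7, -5, 7, -7, -2, 4, 1, -12]
This matches the transcript at every step.

no error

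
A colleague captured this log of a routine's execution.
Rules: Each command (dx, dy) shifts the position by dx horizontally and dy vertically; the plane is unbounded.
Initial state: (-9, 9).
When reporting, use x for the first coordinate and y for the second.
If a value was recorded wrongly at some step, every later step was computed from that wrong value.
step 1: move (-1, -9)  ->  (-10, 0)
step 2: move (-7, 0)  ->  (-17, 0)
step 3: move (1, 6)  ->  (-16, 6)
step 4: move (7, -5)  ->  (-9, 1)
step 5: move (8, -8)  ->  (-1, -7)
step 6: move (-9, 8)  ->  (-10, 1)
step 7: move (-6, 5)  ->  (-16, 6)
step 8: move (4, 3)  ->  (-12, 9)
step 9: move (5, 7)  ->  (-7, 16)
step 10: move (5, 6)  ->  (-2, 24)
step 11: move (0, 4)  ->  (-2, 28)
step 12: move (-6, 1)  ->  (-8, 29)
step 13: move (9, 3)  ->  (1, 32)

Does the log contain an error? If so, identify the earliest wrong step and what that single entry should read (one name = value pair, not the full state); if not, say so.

1. x = -9 + (-1) = -10, y = 9 + (-9) = 0 (agrees with the log)
2. x = -10 + (-7) = -17, y = 0 + (0) = 0 (same as recorded)
3. x = -17 + (1) = -16, y = 0 + (6) = 6 (verified)
4. x = -16 + (7) = -9, y = 6 + (-5) = 1 (confirmed correct)
5. x = -9 + (8) = -1, y = 1 + (-8) = -7 (confirmed correct)
6. x = -1 + (-9) = -10, y = -7 + (8) = 1 (exactly as logged)
7. x = -10 + (-6) = -16, y = 1 + (5) = 6 (same as recorded)
8. x = -16 + (4) = -12, y = 6 + (3) = 9 (verified)
9. x = -12 + (5) = -7, y = 9 + (7) = 16 (matches)
10. x = -7 + (5) = -2, y = 16 + (6) = 22 (not what was recorded)
First incorrect step: 10; the correct value is y = 22.

step 10, y = 22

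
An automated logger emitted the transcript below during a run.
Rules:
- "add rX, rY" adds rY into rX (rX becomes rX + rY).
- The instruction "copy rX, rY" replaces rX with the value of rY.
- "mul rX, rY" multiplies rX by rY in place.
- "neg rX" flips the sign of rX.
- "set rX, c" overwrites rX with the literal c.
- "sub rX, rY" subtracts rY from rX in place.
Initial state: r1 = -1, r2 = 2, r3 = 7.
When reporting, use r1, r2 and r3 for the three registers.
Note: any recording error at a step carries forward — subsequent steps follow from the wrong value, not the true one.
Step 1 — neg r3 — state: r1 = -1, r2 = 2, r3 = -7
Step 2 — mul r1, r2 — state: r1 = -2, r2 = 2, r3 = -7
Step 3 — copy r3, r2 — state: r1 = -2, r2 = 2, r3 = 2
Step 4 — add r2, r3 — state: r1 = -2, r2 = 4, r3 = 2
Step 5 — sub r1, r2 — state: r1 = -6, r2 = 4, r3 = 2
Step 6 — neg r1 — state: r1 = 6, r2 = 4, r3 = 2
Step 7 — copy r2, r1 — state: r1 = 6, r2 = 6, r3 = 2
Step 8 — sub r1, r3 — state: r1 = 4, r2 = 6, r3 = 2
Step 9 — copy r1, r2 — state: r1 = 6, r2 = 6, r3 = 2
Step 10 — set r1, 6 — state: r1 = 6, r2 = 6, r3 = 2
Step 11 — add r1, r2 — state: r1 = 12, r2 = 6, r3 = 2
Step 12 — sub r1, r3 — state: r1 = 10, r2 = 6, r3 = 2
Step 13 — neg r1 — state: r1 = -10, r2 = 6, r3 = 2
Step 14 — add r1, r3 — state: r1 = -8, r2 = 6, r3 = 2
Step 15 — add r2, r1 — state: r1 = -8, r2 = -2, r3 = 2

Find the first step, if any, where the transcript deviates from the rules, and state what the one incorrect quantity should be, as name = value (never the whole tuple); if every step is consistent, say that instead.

no error

Recomputing the run from the initial state:
step 1: r1 = -1, r2 = 2, r3 = -7
step 2: r1 = -2, r2 = 2, r3 = -7
step 3: r1 = -2, r2 = 2, r3 = 2
step 4: r1 = -2, r2 = 4, r3 = 2
step 5: r1 = -6, r2 = 4, r3 = 2
step 6: r1 = 6, r2 = 4, r3 = 2
step 7: r1 = 6, r2 = 6, r3 = 2
step 8: r1 = 4, r2 = 6, r3 = 2
step 9: r1 = 6, r2 = 6, r3 = 2
step 10: r1 = 6, r2 = 6, r3 = 2
step 11: r1 = 12, r2 = 6, r3 = 2
step 12: r1 = 10, r2 = 6, r3 = 2
step 13: r1 = -10, r2 = 6, r3 = 2
step 14: r1 = -8, r2 = 6, r3 = 2
step 15: r1 = -8, r2 = -2, r3 = 2
This matches the transcript at every step.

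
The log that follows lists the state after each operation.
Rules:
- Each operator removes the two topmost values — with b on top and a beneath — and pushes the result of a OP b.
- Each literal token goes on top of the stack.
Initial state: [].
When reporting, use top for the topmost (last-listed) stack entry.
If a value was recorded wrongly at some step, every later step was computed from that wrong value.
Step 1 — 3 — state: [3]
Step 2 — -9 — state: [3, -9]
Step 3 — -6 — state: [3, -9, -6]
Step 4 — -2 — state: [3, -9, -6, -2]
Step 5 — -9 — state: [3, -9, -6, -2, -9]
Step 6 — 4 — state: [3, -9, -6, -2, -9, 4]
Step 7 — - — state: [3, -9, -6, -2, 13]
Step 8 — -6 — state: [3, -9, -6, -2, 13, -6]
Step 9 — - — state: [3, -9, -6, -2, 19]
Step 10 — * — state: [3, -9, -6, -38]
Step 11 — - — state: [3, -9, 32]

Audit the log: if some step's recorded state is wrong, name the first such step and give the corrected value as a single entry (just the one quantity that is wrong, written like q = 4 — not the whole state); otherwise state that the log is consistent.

step 1: push 3: top = 3 -> same as recorded
step 2: push -9: top = -9 -> agrees with the log
step 3: push -6: top = -6 -> confirmed correct
step 4: push -2: top = -2 -> verified
step 5: push -9: top = -9 -> agrees with the log
step 6: push 4: top = 4 -> checks out
step 7: -9 - 4 = -13 -> first mismatch against the log
The audit stops at step 7: the recorded entry is wrong and should be top = -13.

step 7, top = -13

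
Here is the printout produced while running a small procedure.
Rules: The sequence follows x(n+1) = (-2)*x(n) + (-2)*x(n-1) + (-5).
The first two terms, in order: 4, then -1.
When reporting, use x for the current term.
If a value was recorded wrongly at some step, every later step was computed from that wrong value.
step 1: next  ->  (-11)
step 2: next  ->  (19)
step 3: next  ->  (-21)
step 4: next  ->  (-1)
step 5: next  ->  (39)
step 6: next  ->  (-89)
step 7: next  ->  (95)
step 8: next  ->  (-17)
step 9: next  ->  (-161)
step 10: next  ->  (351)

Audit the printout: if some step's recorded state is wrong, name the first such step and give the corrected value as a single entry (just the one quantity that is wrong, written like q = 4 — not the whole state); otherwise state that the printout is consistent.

Recomputing the run from the initial state:
step 1: x = -11
step 2: x = 19
step 3: x = -21
step 4: x = -1
step 5: x = 39
step 6: x = -81
step 7: x = 79
step 8: x = -1
step 9: x = -161
step 10: x = 319
The first disagreement with the printout is at step 6, where the value should be x = -81.

step 6, x = -81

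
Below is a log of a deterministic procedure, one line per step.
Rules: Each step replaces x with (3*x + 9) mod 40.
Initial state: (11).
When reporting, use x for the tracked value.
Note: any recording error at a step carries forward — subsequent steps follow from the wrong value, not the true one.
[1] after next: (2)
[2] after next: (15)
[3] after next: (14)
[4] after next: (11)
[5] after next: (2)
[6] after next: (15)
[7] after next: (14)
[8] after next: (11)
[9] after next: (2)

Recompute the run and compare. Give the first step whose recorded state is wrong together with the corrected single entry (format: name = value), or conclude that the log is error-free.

no error

Recomputing the run from the initial state:
step 1: x = 2
step 2: x = 15
step 3: x = 14
step 4: x = 11
step 5: x = 2
step 6: x = 15
step 7: x = 14
step 8: x = 11
step 9: x = 2
This matches the log at every step.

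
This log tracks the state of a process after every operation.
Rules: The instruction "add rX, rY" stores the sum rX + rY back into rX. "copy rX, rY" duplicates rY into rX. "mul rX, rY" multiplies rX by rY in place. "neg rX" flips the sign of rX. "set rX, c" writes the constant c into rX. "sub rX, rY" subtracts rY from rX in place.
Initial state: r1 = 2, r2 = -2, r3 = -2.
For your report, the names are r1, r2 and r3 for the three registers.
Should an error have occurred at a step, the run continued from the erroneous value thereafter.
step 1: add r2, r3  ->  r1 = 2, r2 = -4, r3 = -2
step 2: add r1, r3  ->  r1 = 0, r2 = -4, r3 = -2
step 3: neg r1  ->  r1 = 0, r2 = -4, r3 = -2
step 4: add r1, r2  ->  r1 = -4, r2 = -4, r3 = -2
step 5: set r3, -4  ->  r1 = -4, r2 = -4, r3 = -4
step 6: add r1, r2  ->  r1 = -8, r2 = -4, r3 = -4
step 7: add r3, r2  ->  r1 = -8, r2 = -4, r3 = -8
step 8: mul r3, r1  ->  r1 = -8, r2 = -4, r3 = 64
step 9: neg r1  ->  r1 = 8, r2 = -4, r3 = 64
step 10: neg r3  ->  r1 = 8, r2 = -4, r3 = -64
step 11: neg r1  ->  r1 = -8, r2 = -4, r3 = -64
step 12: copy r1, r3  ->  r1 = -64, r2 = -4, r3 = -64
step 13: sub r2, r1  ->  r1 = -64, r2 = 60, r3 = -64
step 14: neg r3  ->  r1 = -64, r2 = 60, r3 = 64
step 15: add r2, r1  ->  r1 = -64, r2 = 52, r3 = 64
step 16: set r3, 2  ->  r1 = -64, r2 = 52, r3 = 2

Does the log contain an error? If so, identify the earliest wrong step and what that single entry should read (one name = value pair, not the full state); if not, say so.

Step 1: r2 = -2 + -2 = -4 — same as recorded.
Step 2: r1 = 2 + -2 = 0 — exactly as logged.
Step 3: r1 = -(0) = 0 — agrees with the log.
Step 4: r1 = 0 + -4 = -4 — exactly as logged.
Step 5: r3 = -4 — verified.
Step 6: r1 = -4 + -4 = -8 — consistent with the log.
Step 7: r3 = -4 + -4 = -8 — exactly as logged.
Step 8: r3 = -8 * -8 = 64 — no discrepancy.
Step 9: r1 = -(-8) = 8 — consistent with the log.
Step 10: r3 = -(64) = -64 — confirmed correct.
Step 11: r1 = -(8) = -8 — no discrepancy.
Step 12: r1 = -64 — in agreement.
Step 13: r2 = -4 - -64 = 60 — checks out.
Step 14: r3 = -(-64) = 64 — same as recorded.
Step 15: r2 = 60 + -64 = -4 — the recorded entry deviates here.
That makes step 15 the first incorrect line — r2 = -4 is what it should show.

step 15, r2 = -4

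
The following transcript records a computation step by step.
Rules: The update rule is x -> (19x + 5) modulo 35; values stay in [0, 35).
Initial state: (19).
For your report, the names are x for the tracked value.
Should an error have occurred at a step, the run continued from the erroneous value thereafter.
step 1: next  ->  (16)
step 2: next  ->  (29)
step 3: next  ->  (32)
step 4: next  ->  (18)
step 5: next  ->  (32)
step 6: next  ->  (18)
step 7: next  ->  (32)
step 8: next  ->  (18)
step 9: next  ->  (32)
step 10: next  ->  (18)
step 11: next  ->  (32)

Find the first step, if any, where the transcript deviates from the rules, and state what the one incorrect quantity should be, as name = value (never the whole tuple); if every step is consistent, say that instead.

step 3, x = 31

Recomputing the run from the initial state:
step 1: x = 16
step 2: x = 29
step 3: x = 31
step 4: x = 34
step 5: x = 21
step 6: x = 19
step 7: x = 16
step 8: x = 29
step 9: x = 31
step 10: x = 34
step 11: x = 21
The first disagreement with the transcript is at step 3, where the value should be x = 31.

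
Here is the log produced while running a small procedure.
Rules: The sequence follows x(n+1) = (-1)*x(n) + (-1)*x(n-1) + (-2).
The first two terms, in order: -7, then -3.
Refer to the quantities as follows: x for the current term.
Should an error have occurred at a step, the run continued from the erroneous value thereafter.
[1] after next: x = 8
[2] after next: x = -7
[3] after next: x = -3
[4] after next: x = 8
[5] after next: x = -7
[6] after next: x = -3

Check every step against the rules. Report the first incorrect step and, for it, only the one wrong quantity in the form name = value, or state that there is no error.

no error

step 1: x = -1*(-3) + (-1)*(-7) + (-2) = 8 -> agrees with the log
step 2: x = -1*(8) + (-1)*(-3) + (-2) = -7 -> matches
step 3: x = -1*(-7) + (-1)*(8) + (-2) = -3 -> no discrepancy
step 4: x = -1*(-3) + (-1)*(-7) + (-2) = 8 -> in agreement
step 5: x = -1*(8) + (-1)*(-3) + (-2) = -7 -> confirmed correct
step 6: x = -1*(-7) + (-1)*(8) + (-2) = -3 -> same as recorded
Every step is consistent.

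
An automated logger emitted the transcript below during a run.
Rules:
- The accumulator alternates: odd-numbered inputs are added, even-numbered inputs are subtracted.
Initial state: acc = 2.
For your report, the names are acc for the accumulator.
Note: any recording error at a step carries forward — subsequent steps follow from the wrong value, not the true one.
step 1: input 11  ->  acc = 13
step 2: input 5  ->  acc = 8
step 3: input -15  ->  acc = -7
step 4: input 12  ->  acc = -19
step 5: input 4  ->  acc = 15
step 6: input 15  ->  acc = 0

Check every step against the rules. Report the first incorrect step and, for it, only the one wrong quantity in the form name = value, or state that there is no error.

step 5, acc = -15

1. acc = 2 + 11 = 13 (matches)
2. acc = 13 - 5 = 8 (same as recorded)
3. acc = 8 + -15 = -7 (checks out)
4. acc = -7 - 12 = -19 (checks out)
5. acc = -19 + 4 = -15 (the transcript has a different value)
Conclusion: step 5 carries the first error; the entry should be acc = -15.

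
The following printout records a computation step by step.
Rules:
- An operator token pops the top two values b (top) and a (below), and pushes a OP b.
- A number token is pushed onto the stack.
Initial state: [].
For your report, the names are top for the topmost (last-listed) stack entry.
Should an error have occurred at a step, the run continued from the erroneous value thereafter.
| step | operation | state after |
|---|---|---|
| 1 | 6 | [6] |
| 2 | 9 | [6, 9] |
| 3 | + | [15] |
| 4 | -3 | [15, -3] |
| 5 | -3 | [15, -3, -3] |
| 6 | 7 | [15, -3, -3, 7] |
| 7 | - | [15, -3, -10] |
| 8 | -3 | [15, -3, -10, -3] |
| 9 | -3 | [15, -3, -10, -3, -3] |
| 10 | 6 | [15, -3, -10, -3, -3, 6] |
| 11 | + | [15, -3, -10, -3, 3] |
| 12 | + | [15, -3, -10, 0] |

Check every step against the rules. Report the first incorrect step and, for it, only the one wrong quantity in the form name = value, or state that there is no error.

Recomputing the run from the initial state:
step 1: [6]
step 2: [6, 9]
step 3: [15]
step 4: [15, -3]
step 5: [15, -3, -3]
step 6: [15, -3, -3, 7]
step 7: [15, -3, -10]
step 8: [15, -3, -10, -3]
step 9: [15, -3, -10, -3, -3]
step 10: [15, -3, -10, -3, -3, 6]
step 11: [15, -3, -10, -3, 3]
step 12: [15, -3, -10, 0]
This matches the printout at every step.

no error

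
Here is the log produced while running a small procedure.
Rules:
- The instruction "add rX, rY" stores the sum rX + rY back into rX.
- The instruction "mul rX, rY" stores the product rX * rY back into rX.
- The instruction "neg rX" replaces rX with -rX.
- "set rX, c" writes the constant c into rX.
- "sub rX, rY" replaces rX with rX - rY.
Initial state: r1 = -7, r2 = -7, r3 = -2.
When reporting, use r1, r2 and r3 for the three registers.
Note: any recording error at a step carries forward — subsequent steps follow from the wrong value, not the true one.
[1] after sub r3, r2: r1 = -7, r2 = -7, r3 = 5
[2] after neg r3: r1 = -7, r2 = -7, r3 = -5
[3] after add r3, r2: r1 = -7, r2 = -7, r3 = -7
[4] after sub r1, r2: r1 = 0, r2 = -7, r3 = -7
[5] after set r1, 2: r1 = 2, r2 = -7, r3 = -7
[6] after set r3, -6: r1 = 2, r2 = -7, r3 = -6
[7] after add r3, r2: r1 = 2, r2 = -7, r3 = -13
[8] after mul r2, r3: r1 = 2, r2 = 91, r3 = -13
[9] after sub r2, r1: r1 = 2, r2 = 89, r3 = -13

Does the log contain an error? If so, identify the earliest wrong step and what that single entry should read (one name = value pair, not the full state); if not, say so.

step 3, r3 = -12

step 1: r3 = -2 - -7 = 5 -> consistent with the log
step 2: r3 = -(5) = -5 -> exactly as logged
step 3: r3 = -5 + -7 = -12 -> the log has a different value
First incorrect step: 3; the correct value is r3 = -12.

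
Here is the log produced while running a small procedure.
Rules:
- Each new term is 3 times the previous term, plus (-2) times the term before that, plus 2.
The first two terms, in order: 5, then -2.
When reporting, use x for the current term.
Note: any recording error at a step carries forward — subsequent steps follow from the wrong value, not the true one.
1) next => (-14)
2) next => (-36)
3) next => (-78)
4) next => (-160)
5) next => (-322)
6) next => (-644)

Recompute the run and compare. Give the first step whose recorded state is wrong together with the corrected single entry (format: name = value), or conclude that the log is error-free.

Step 1: x = 3*(-2) + (-2)*(5) + (2) = -14 — same as recorded.
Step 2: x = 3*(-14) + (-2)*(-2) + (2) = -36 — confirmed correct.
Step 3: x = 3*(-36) + (-2)*(-14) + (2) = -78 — consistent with the log.
Step 4: x = 3*(-78) + (-2)*(-36) + (2) = -160 — agrees with the log.
Step 5: x = 3*(-160) + (-2)*(-78) + (2) = -322 — agrees with the log.
Step 6: x = 3*(-322) + (-2)*(-160) + (2) = -644 — verified.
All steps check out; nothing to correct.

no error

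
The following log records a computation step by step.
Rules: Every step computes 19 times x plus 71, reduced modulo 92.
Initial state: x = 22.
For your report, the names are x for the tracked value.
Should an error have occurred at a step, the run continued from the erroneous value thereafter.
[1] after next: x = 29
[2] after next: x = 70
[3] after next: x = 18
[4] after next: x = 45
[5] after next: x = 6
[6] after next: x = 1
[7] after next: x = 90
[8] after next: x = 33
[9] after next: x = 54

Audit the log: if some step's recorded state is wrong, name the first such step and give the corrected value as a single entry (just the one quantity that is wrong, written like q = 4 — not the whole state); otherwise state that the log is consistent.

Recomputing the run from the initial state:
step 1: x = 29
step 2: x = 70
step 3: x = 21
step 4: x = 10
step 5: x = 77
step 6: x = 62
step 7: x = 53
step 8: x = 66
step 9: x = 37
The first disagreement with the log is at step 3, where the value should be x = 21.

step 3, x = 21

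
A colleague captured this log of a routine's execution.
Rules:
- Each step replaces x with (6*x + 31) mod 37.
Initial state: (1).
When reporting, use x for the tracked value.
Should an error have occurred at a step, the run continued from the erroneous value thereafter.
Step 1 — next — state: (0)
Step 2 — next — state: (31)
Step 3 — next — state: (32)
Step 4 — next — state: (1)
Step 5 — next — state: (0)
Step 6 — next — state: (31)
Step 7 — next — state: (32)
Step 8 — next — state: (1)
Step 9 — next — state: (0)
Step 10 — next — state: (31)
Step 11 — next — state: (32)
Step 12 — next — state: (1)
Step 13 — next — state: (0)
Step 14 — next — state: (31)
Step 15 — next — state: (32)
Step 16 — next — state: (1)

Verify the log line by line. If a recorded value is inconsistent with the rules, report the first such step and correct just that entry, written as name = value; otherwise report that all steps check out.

step 1: x = (6*1 + 31) mod 37 = 0 -> checks out
step 2: x = (6*0 + 31) mod 37 = 31 -> matches
step 3: x = (6*31 + 31) mod 37 = 32 -> exactly as logged
step 4: x = (6*32 + 31) mod 37 = 1 -> verified
step 5: x = (6*1 + 31) mod 37 = 0 -> no discrepancy
step 6: x = (6*0 + 31) mod 37 = 31 -> matches
step 7: x = (6*31 + 31) mod 37 = 32 -> exactly as logged
step 8: x = (6*32 + 31) mod 37 = 1 -> no discrepancy
step 9: x = (6*1 + 31) mod 37 = 0 -> in agreement
step 10: x = (6*0 + 31) mod 37 = 31 -> agrees with the log
step 11: x = (6*31 + 31) mod 37 = 32 -> agrees with the log
step 12: x = (6*32 + 31) mod 37 = 1 -> matches
step 13: x = (6*1 + 31) mod 37 = 0 -> confirmed correct
step 14: x = (6*0 + 31) mod 37 = 31 -> agrees with the log
step 15: x = (6*31 + 31) mod 37 = 32 -> confirmed correct
step 16: x = (6*32 + 31) mod 37 = 1 -> checks out
The recomputation confirms every line.

no error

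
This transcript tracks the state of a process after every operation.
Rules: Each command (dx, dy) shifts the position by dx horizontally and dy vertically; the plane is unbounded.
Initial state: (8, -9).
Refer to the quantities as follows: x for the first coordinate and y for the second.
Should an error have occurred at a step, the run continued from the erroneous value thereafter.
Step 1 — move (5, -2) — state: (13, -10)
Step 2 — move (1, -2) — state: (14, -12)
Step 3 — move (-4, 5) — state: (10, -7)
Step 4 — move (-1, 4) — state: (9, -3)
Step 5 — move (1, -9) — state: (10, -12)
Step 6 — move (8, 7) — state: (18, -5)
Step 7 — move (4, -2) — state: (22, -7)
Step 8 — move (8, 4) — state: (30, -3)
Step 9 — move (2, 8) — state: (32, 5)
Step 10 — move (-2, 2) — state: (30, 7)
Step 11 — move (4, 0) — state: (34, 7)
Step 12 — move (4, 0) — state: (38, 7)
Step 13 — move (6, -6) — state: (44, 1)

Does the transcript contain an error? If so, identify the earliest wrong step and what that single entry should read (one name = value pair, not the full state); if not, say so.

Step 1: x = 8 + (5) = 13, y = -9 + (-2) = -11 — not what was recorded.
First incorrect step: 1; the correct value is y = -11.

step 1, y = -11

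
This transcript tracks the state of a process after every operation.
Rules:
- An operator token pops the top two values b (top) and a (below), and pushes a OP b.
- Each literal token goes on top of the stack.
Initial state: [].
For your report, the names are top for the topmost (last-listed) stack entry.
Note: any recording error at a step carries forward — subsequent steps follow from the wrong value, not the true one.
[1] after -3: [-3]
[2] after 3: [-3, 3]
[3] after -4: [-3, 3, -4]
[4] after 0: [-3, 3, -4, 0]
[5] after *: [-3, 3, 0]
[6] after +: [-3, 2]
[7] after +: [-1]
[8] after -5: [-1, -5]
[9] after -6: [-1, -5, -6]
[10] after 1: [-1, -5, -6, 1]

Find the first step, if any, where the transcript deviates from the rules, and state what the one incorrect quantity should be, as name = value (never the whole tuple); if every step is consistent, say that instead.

Recomputing the run from the initial state:
step 1: [-3]
step 2: [-3, 3]
step 3: [-3, 3, -4]
step 4: [-3, 3, -4, 0]
step 5: [-3, 3, 0]
step 6: [-3, 3]
step 7: [0]
step 8: [0, -5]
step 9: [0, -5, -6]
step 10: [0, -5, -6, 1]
The first disagreement with the transcript is at step 6, where the value should be top = 3.

step 6, top = 3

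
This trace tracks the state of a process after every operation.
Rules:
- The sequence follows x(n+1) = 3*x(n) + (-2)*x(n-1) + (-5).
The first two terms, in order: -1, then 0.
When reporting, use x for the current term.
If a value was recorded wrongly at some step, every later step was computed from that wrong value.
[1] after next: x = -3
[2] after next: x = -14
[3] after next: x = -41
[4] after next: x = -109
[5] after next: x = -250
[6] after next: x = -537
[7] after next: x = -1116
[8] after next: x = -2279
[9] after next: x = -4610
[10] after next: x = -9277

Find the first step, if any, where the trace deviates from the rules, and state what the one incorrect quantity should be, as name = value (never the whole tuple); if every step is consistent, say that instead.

step 4, x = -100

step 1: x = 3*(0) + (-2)*(-1) + (-5) = -3 -> consistent with the trace
step 2: x = 3*(-3) + (-2)*(0) + (-5) = -14 -> confirmed correct
step 3: x = 3*(-14) + (-2)*(-3) + (-5) = -41 -> same as recorded
step 4: x = 3*(-41) + (-2)*(-14) + (-5) = -100 -> not what was recorded
So the first discrepancy is step 4, where the right value is x = -100.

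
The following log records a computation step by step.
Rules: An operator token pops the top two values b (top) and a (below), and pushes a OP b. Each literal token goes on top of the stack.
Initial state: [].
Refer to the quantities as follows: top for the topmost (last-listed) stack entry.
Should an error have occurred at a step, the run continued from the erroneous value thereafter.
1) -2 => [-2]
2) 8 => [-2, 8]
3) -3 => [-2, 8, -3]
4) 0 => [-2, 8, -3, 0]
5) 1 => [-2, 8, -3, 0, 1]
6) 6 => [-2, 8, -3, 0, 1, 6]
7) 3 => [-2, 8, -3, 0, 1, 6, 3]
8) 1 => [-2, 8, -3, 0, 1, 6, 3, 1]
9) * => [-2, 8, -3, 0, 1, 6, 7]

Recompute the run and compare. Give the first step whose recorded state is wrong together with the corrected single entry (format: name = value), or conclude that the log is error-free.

step 9, top = 3

1. push -2: top = -2 (in agreement)
2. push 8: top = 8 (same as recorded)
3. push -3: top = -3 (verified)
4. push 0: top = 0 (consistent with the log)
5. push 1: top = 1 (exactly as logged)
6. push 6: top = 6 (confirmed correct)
7. push 3: top = 3 (consistent with the log)
8. push 1: top = 1 (agrees with the log)
9. 3 * 1 = 3 (a discrepancy with the log)
First deviation found at step 9; the corrected entry is top = 3.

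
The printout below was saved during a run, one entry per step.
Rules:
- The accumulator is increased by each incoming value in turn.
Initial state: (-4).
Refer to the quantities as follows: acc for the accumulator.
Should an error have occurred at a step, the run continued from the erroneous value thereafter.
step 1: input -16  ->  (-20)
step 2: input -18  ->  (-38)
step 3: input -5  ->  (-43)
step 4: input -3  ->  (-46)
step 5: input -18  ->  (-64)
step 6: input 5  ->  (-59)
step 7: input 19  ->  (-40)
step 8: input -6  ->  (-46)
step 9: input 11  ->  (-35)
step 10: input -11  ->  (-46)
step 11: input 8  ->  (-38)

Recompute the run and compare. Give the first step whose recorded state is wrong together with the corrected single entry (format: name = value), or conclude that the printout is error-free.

no error

step 1: acc = -4 + -16 = -20 -> same as recorded
step 2: acc = -20 + -18 = -38 -> exactly as logged
step 3: acc = -38 + -5 = -43 -> same as recorded
step 4: acc = -43 + -3 = -46 -> agrees with the printout
step 5: acc = -46 + -18 = -64 -> no discrepancy
step 6: acc = -64 + 5 = -59 -> same as recorded
step 7: acc = -59 + 19 = -40 -> verified
step 8: acc = -40 + -6 = -46 -> confirmed correct
step 9: acc = -46 + 11 = -35 -> consistent with the printout
step 10: acc = -35 + -11 = -46 -> verified
step 11: acc = -46 + 8 = -38 -> consistent with the printout
Nothing is out of place; the run is error-free.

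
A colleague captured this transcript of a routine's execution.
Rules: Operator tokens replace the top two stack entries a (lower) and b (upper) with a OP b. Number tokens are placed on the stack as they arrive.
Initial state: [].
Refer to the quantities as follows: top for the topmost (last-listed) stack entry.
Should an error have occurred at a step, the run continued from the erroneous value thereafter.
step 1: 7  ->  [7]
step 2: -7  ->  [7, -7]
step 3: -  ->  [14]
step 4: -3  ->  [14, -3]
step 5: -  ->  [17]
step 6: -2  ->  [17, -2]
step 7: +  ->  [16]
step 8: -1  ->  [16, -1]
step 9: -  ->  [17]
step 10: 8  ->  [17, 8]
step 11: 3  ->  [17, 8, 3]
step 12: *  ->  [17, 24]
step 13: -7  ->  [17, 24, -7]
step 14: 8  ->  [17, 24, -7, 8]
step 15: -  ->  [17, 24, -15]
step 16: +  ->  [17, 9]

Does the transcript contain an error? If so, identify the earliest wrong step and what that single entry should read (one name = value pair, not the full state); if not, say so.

step 7, top = 15

1. push 7: top = 7 (matches)
2. push -7: top = -7 (consistent with the transcript)
3. 7 - -7 = 14 (in agreement)
4. push -3: top = -3 (agrees with the transcript)
5. 14 - -3 = 17 (same as recorded)
6. push -2: top = -2 (checks out)
7. 17 + -2 = 15 (the entry is off here)
The earliest wrong entry is at step 7: it should read top = 15.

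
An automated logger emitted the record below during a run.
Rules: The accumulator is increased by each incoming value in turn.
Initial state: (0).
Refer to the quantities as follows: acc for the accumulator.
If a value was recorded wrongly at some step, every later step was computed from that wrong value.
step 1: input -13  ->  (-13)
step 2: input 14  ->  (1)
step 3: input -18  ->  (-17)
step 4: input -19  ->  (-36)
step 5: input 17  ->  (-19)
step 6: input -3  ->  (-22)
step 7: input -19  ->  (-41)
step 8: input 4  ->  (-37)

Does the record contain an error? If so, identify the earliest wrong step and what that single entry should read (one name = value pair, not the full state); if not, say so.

no error

step 1: acc = 0 + -13 = -13 -> same as recorded
step 2: acc = -13 + 14 = 1 -> matches
step 3: acc = 1 + -18 = -17 -> agrees with the record
step 4: acc = -17 + -19 = -36 -> no discrepancy
step 5: acc = -36 + 17 = -19 -> in agreement
step 6: acc = -19 + -3 = -22 -> consistent with the record
step 7: acc = -22 + -19 = -41 -> consistent with the record
step 8: acc = -41 + 4 = -37 -> matches
Nothing is out of place; the run is error-free.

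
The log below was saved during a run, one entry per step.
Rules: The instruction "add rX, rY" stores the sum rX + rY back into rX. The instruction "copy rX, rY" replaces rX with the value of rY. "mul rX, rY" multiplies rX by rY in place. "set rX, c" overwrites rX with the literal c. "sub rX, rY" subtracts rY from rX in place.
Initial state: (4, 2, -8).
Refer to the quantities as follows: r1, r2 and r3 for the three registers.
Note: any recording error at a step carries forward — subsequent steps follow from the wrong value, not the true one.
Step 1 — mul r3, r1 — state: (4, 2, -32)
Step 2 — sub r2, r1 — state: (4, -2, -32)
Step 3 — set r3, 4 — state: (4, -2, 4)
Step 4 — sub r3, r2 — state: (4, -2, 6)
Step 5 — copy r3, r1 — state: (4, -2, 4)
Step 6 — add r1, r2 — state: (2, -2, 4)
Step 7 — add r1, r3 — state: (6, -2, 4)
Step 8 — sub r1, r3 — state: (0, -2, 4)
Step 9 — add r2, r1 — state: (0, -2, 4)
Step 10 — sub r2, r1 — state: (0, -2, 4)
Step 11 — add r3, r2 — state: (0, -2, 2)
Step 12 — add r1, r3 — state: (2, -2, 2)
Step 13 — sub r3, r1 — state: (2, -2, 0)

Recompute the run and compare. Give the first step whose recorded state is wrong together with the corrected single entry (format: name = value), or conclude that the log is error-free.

Step 1: r3 = -8 * 4 = -32 — verified.
Step 2: r2 = 2 - 4 = -2 — matches.
Step 3: r3 = 4 — consistent with the log.
Step 4: r3 = 4 - -2 = 6 — in agreement.
Step 5: r3 = 4 — verified.
Step 6: r1 = 4 + -2 = 2 — matches.
Step 7: r1 = 2 + 4 = 6 — in agreement.
Step 8: r1 = 6 - 4 = 2 — the log disagrees here.
The audit stops at step 8: the recorded entry is wrong and should be r1 = 2.

step 8, r1 = 2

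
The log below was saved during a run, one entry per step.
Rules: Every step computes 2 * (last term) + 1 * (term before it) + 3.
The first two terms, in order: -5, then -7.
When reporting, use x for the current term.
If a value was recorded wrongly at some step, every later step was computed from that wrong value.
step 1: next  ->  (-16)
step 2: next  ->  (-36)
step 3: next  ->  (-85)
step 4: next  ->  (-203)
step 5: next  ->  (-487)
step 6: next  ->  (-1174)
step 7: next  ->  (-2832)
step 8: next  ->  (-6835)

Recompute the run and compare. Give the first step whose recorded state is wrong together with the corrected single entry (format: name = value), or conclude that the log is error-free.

Recomputing the run from the initial state:
step 1: x = -16
step 2: x = -36
step 3: x = -85
step 4: x = -203
step 5: x = -488
step 6: x = -1176
step 7: x = -2837
step 8: x = -6847
The first disagreement with the log is at step 5, where the value should be x = -488.

step 5, x = -488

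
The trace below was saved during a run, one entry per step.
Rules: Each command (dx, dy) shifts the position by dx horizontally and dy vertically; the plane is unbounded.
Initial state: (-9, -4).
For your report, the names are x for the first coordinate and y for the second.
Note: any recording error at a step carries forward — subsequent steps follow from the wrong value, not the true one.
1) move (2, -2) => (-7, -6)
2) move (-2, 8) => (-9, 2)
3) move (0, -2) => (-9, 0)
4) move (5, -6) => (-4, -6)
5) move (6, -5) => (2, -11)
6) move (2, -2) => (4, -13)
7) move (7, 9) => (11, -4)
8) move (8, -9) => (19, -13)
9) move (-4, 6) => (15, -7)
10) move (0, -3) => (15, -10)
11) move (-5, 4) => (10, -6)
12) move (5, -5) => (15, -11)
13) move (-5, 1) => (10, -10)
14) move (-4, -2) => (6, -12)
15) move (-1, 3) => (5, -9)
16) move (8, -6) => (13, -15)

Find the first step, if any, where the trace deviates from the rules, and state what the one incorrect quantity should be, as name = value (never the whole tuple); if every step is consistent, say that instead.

Step 1: x = -9 + (2) = -7, y = -4 + (-2) = -6 — consistent with the trace.
Step 2: x = -7 + (-2) = -9, y = -6 + (8) = 2 — confirmed correct.
Step 3: x = -9 + (0) = -9, y = 2 + (-2) = 0 — no discrepancy.
Step 4: x = -9 + (5) = -4, y = 0 + (-6) = -6 — matches.
Step 5: x = -4 + (6) = 2, y = -6 + (-5) = -11 — same as recorded.
Step 6: x = 2 + (2) = 4, y = -11 + (-2) = -13 — no discrepancy.
Step 7: x = 4 + (7) = 11, y = -13 + (9) = -4 — confirmed correct.
Step 8: x = 11 + (8) = 19, y = -4 + (-9) = -13 — no discrepancy.
Step 9: x = 19 + (-4) = 15, y = -13 + (6) = -7 — no discrepancy.
Step 10: x = 15 + (0) = 15, y = -7 + (-3) = -10 — consistent with the trace.
Step 11: x = 15 + (-5) = 10, y = -10 + (4) = -6 — in agreement.
Step 12: x = 10 + (5) = 15, y = -6 + (-5) = -11 — same as recorded.
Step 13: x = 15 + (-5) = 10, y = -11 + (1) = -10 — consistent with the trace.
Step 14: x = 10 + (-4) = 6, y = -10 + (-2) = -12 — consistent with the trace.
Step 15: x = 6 + (-1) = 5, y = -12 + (3) = -9 — confirmed correct.
Step 16: x = 5 + (8) = 13, y = -9 + (-6) = -15 — exactly as logged.
Every step is consistent.

no error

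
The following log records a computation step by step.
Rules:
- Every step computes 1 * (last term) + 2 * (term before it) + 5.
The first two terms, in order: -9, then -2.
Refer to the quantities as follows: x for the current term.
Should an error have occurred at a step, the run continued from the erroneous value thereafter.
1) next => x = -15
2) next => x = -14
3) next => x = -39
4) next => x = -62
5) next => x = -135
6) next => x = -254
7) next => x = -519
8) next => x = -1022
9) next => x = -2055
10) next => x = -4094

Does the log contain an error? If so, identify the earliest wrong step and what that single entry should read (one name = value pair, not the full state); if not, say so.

no error

1. x = 1*(-2) + (2)*(-9) + (5) = -15 (in agreement)
2. x = 1*(-15) + (2)*(-2) + (5) = -14 (agrees with the log)
3. x = 1*(-14) + (2)*(-15) + (5) = -39 (in agreement)
4. x = 1*(-39) + (2)*(-14) + (5) = -62 (verified)
5. x = 1*(-62) + (2)*(-39) + (5) = -135 (no discrepancy)
6. x = 1*(-135) + (2)*(-62) + (5) = -254 (exactly as logged)
7. x = 1*(-254) + (2)*(-135) + (5) = -519 (same as recorded)
8. x = 1*(-519) + (2)*(-254) + (5) = -1022 (same as recorded)
9. x = 1*(-1022) + (2)*(-519) + (5) = -2055 (matches)
10. x = 1*(-2055) + (2)*(-1022) + (5) = -4094 (same as recorded)
No step deviates from the rules.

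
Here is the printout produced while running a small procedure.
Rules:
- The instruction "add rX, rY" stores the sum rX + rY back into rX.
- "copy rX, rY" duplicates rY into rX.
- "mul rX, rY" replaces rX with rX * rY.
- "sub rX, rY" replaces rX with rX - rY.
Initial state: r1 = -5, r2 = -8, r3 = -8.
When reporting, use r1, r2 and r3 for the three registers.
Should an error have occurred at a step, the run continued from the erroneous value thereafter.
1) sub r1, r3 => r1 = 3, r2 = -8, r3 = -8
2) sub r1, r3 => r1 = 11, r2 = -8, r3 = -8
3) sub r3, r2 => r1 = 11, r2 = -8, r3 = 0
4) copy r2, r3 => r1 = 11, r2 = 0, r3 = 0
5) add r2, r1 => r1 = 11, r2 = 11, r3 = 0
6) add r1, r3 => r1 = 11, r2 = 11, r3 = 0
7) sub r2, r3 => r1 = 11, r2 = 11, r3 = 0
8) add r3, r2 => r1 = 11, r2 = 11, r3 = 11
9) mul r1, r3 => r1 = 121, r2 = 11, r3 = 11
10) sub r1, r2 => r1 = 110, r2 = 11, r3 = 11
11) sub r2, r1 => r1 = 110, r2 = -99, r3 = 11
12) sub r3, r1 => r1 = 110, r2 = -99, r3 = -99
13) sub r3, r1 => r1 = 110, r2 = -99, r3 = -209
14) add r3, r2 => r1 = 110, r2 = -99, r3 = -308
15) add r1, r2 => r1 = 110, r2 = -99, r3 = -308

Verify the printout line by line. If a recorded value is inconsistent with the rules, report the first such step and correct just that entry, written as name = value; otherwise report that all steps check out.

Step 1: r1 = -5 - -8 = 3 — no discrepancy.
Step 2: r1 = 3 - -8 = 11 — verified.
Step 3: r3 = -8 - -8 = 0 — no discrepancy.
Step 4: r2 = 0 — exactly as logged.
Step 5: r2 = 0 + 11 = 11 — consistent with the printout.
Step 6: r1 = 11 + 0 = 11 — confirmed correct.
Step 7: r2 = 11 - 0 = 11 — checks out.
Step 8: r3 = 0 + 11 = 11 — exactly as logged.
Step 9: r1 = 11 * 11 = 121 — confirmed correct.
Step 10: r1 = 121 - 11 = 110 — no discrepancy.
Step 11: r2 = 11 - 110 = -99 — confirmed correct.
Step 12: r3 = 11 - 110 = -99 — agrees with the printout.
Step 13: r3 = -99 - 110 = -209 — exactly as logged.
Step 14: r3 = -209 + -99 = -308 — no discrepancy.
Step 15: r1 = 110 + -99 = 11 — not what was recorded.
The audit stops at step 15: the recorded entry is wrong and should be r1 = 11.

step 15, r1 = 11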